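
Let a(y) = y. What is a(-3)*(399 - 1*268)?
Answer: -393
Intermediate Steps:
a(-3)*(399 - 1*268) = -3*(399 - 1*268) = -3*(399 - 268) = -3*131 = -393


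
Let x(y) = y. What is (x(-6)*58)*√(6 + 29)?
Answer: -348*√35 ≈ -2058.8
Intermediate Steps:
(x(-6)*58)*√(6 + 29) = (-6*58)*√(6 + 29) = -348*√35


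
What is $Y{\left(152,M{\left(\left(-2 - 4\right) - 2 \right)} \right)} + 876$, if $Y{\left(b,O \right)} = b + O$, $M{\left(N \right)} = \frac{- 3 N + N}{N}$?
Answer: $1026$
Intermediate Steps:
$M{\left(N \right)} = -2$ ($M{\left(N \right)} = \frac{\left(-2\right) N}{N} = -2$)
$Y{\left(b,O \right)} = O + b$
$Y{\left(152,M{\left(\left(-2 - 4\right) - 2 \right)} \right)} + 876 = \left(-2 + 152\right) + 876 = 150 + 876 = 1026$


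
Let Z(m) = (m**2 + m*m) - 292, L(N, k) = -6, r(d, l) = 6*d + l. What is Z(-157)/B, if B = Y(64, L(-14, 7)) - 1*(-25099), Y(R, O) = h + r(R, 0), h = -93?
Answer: 24503/12695 ≈ 1.9301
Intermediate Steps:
r(d, l) = l + 6*d
Y(R, O) = -93 + 6*R (Y(R, O) = -93 + (0 + 6*R) = -93 + 6*R)
B = 25390 (B = (-93 + 6*64) - 1*(-25099) = (-93 + 384) + 25099 = 291 + 25099 = 25390)
Z(m) = -292 + 2*m**2 (Z(m) = (m**2 + m**2) - 292 = 2*m**2 - 292 = -292 + 2*m**2)
Z(-157)/B = (-292 + 2*(-157)**2)/25390 = (-292 + 2*24649)*(1/25390) = (-292 + 49298)*(1/25390) = 49006*(1/25390) = 24503/12695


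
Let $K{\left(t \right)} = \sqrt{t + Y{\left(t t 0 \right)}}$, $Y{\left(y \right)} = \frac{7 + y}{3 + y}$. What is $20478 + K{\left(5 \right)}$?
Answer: $20478 + \frac{\sqrt{66}}{3} \approx 20481.0$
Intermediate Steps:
$Y{\left(y \right)} = \frac{7 + y}{3 + y}$
$K{\left(t \right)} = \sqrt{\frac{7}{3} + t}$ ($K{\left(t \right)} = \sqrt{t + \frac{7 + t t 0}{3 + t t 0}} = \sqrt{t + \frac{7 + t^{2} \cdot 0}{3 + t^{2} \cdot 0}} = \sqrt{t + \frac{7 + 0}{3 + 0}} = \sqrt{t + \frac{1}{3} \cdot 7} = \sqrt{t + \frac{7}{3}} = \sqrt{\frac{7}{3} + t}$)
$20478 + K{\left(5 \right)} = 20478 + \frac{\sqrt{21 + 9 \cdot 5}}{3} = 20478 + \frac{\sqrt{21 + 45}}{3} = 20478 + \frac{\sqrt{66}}{3}$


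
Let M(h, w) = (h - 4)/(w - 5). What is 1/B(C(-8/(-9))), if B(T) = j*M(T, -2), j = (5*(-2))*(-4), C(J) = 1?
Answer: 7/120 ≈ 0.058333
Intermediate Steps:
j = 40 (j = -10*(-4) = 40)
M(h, w) = (-4 + h)/(-5 + w)
B(T) = 160/7 - 40*T/7 (B(T) = 40*((-4 + T)/(-5 - 2)) = 40*((-4 + T)/(-7)) = 40*(-(-4 + T)/7) = 40*(4/7 - T/7) = 160/7 - 40*T/7)
1/B(C(-8/(-9))) = 1/(160/7 - 40/7*1) = 1/(160/7 - 40/7) = 1/(120/7) = 7/120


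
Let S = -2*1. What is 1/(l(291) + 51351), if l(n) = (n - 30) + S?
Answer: 1/51610 ≈ 1.9376e-5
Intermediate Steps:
S = -2
l(n) = -32 + n (l(n) = (n - 30) - 2 = (-30 + n) - 2 = -32 + n)
1/(l(291) + 51351) = 1/((-32 + 291) + 51351) = 1/(259 + 51351) = 1/51610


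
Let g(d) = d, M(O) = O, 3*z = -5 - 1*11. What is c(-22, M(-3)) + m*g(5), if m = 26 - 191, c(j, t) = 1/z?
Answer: -13203/16 ≈ -825.19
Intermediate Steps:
z = -16/3 (z = (-5 - 1*11)/3 = (-5 - 11)/3 = (1/3)*(-16) = -16/3 ≈ -5.3333)
c(j, t) = -3/16 (c(j, t) = 1/(-16/3) = -3/16)
m = -165
c(-22, M(-3)) + m*g(5) = -3/16 - 165*5 = -3/16 - 825 = -13203/16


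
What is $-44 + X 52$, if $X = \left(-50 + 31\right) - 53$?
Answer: $-3788$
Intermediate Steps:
$X = -72$ ($X = -19 - 53 = -72$)
$-44 + X 52 = -44 - 3744 = -3788$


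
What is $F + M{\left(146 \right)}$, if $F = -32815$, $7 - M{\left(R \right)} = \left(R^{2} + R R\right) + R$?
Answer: $-75586$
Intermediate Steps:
$M{\left(R \right)} = 7 - R - 2 R^{2}$ ($M{\left(R \right)} = 7 - \left(\left(R^{2} + R R\right) + R\right) = 7 - \left(\left(R^{2} + R^{2}\right) + R\right) = 7 - \left(2 R^{2} + R\right) = 7 - \left(R + 2 R^{2}\right) = 7 - R - 2 R^{2}$)
$F + M{\left(146 \right)} = -32815 - \left(139 + 42632\right) = -32815 - 42771 = -75586$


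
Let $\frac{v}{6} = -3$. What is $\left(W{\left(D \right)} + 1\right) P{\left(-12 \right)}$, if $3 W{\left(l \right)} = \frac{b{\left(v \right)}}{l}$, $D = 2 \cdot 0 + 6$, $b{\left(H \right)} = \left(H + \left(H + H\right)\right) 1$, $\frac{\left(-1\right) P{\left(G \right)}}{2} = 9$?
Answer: $36$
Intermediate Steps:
$P{\left(G \right)} = -18$ ($P{\left(G \right)} = \left(-2\right) 9 = -18$)
$v = -18$ ($v = 6 \left(-3\right) = -18$)
$b{\left(H \right)} = 3 H$ ($b{\left(H \right)} = \left(H + 2 H\right) 1 = 3 H 1 = 3 H$)
$D = 6$ ($D = 0 + 6 = 6$)
$W{\left(l \right)} = - \frac{18}{l}$ ($W{\left(l \right)} = \frac{3 \left(-18\right) \frac{1}{l}}{3} = \frac{\left(-54\right) \frac{1}{l}}{3} = - \frac{18}{l}$)
$\left(W{\left(D \right)} + 1\right) P{\left(-12 \right)} = \left(- \frac{18}{6} + 1\right) \left(-18\right) = \left(\left(-18\right) \frac{1}{6} + 1\right) \left(-18\right) = \left(-3 + 1\right) \left(-18\right) = \left(-2\right) \left(-18\right) = 36$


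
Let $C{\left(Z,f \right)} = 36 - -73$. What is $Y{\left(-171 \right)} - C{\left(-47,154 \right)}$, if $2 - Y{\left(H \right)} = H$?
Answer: $64$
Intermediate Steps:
$Y{\left(H \right)} = 2 - H$
$C{\left(Z,f \right)} = 109$ ($C{\left(Z,f \right)} = 36 + 73 = 109$)
$Y{\left(-171 \right)} - C{\left(-47,154 \right)} = \left(2 - -171\right) - 109 = \left(2 + 171\right) - 109 = 173 - 109 = 64$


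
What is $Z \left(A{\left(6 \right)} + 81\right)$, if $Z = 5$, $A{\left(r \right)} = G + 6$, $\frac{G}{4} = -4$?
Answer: $355$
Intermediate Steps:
$G = -16$ ($G = 4 \left(-4\right) = -16$)
$A{\left(r \right)} = -10$ ($A{\left(r \right)} = -16 + 6 = -10$)
$Z \left(A{\left(6 \right)} + 81\right) = 5 \left(-10 + 81\right) = 5 \cdot 71 = 355$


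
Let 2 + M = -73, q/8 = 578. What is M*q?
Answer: -346800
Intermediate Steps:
q = 4624 (q = 8*578 = 4624)
M = -75 (M = -2 - 73 = -75)
M*q = -75*4624 = -346800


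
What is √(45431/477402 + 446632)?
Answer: √1615738053990/1902 ≈ 668.31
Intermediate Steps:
√(45431/477402 + 446632) = √(45431*(1/477402) + 446632) = √(181/1902 + 446632) = √(849494245/1902) = √1615738053990/1902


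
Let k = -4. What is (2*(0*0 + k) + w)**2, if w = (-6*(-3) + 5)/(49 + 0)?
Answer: 136161/2401 ≈ 56.710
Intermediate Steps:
w = 23/49 (w = (18 + 5)/49 = 23*(1/49) = 23/49 ≈ 0.46939)
(2*(0*0 + k) + w)**2 = (2*(0*0 - 4) + 23/49)**2 = (2*(0 - 4) + 23/49)**2 = (2*(-4) + 23/49)**2 = (-8 + 23/49)**2 = (-369/49)**2 = 136161/2401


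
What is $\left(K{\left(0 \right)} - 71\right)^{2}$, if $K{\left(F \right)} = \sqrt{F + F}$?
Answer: $5041$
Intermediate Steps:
$K{\left(F \right)} = \sqrt{2} \sqrt{F}$ ($K{\left(F \right)} = \sqrt{2 F} = \sqrt{2} \sqrt{F}$)
$\left(K{\left(0 \right)} - 71\right)^{2} = \left(\sqrt{2} \sqrt{0} - 71\right)^{2} = \left(\sqrt{2} \cdot 0 - 71\right)^{2} = \left(0 - 71\right)^{2} = \left(-71\right)^{2} = 5041$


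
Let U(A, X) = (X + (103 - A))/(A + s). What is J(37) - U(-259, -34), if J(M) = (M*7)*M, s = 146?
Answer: 1083207/113 ≈ 9585.9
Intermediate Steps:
U(A, X) = (103 + X - A)/(146 + A) (U(A, X) = (X + (103 - A))/(A + 146) = (103 + X - A)/(146 + A))
J(M) = 7*M² (J(M) = (7*M)*M = 7*M²)
J(37) - U(-259, -34) = 7*37² - (103 - 34 - 1*(-259))/(146 - 259) = 7*1369 - (103 - 34 + 259)/(-113) = 9583 - (-1)*328/113 = 9583 - 1*(-328/113) = 9583 + 328/113 = 1083207/113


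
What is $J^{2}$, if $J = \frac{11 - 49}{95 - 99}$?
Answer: $\frac{361}{4} \approx 90.25$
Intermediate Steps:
$J = \frac{19}{2}$ ($J = - \frac{38}{-4} = \left(-38\right) \left(- \frac{1}{4}\right) = \frac{19}{2} \approx 9.5$)
$J^{2} = \left(\frac{19}{2}\right)^{2} = \frac{361}{4}$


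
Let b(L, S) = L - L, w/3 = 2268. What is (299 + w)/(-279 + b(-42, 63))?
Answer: -7103/279 ≈ -25.459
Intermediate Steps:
w = 6804 (w = 3*2268 = 6804)
b(L, S) = 0
(299 + w)/(-279 + b(-42, 63)) = (299 + 6804)/(-279 + 0) = 7103/(-279) = 7103*(-1/279) = -7103/279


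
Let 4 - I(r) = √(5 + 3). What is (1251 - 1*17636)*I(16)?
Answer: -65540 + 32770*√2 ≈ -19196.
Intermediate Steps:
I(r) = 4 - 2*√2 (I(r) = 4 - √(5 + 3) = 4 - √8 = 4 - 2*√2)
(1251 - 1*17636)*I(16) = (1251 - 1*17636)*(4 - 2*√2) = (1251 - 17636)*(4 - 2*√2) = -16385*(4 - 2*√2) = -65540 + 32770*√2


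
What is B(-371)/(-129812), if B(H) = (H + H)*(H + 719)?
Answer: 64554/32453 ≈ 1.9892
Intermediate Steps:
B(H) = 2*H*(719 + H) (B(H) = (2*H)*(719 + H) = 2*H*(719 + H))
B(-371)/(-129812) = (2*(-371)*(719 - 371))/(-129812) = (2*(-371)*348)*(-1/129812) = -258216*(-1/129812) = 64554/32453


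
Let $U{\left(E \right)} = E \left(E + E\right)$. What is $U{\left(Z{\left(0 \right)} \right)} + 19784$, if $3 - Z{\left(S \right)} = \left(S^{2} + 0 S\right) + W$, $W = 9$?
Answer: $19856$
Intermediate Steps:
$Z{\left(S \right)} = -6 - S^{2}$ ($Z{\left(S \right)} = 3 - \left(\left(S^{2} + 0 S\right) + 9\right) = 3 - \left(\left(S^{2} + 0\right) + 9\right) = 3 - \left(S^{2} + 9\right) = 3 - \left(9 + S^{2}\right) = -6 - S^{2}$)
$U{\left(E \right)} = 2 E^{2}$ ($U{\left(E \right)} = E 2 E = 2 E^{2}$)
$U{\left(Z{\left(0 \right)} \right)} + 19784 = 2 \left(-6 - 0^{2}\right)^{2} + 19784 = 2 \left(-6 - 0\right)^{2} + 19784 = 2 \left(-6 + 0\right)^{2} + 19784 = 2 \left(-6\right)^{2} + 19784 = 2 \cdot 36 + 19784 = 72 + 19784 = 19856$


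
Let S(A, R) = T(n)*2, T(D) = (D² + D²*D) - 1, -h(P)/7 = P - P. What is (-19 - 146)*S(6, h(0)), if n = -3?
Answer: 6270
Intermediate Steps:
h(P) = 0 (h(P) = -7*(P - P) = -7*0 = 0)
T(D) = -1 + D² + D³ (T(D) = (D² + D³) - 1 = -1 + D² + D³)
S(A, R) = -38 (S(A, R) = (-1 + (-3)² + (-3)³)*2 = (-1 + 9 - 27)*2 = -19*2 = -38)
(-19 - 146)*S(6, h(0)) = (-19 - 146)*(-38) = -165*(-38) = 6270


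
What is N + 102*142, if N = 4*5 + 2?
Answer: 14506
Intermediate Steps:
N = 22 (N = 20 + 2 = 22)
N + 102*142 = 22 + 102*142 = 22 + 14484 = 14506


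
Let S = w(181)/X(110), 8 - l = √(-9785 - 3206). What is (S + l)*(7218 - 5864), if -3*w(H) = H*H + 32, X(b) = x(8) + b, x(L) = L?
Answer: -6761199/59 - 1354*I*√12991 ≈ -1.146e+5 - 1.5433e+5*I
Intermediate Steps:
l = 8 - I*√12991 (l = 8 - √(-9785 - 3206) = 8 - √(-12991) = 8 - I*√12991 ≈ 8.0 - 113.98*I)
X(b) = 8 + b
w(H) = -32/3 - H²/3 (w(H) = -(H*H + 32)/3 = -(H² + 32)/3 = -(32 + H²)/3 = -32/3 - H²/3)
S = -10931/118 (S = (-32/3 - ⅓*181²)/(8 + 110) = (-32/3 - ⅓*32761)/118 = (-32/3 - 32761/3)*(1/118) = -10931*1/118 = -10931/118 ≈ -92.636)
(S + l)*(7218 - 5864) = (-10931/118 + (8 - I*√12991))*(7218 - 5864) = (-9987/118 - I*√12991)*1354 = -6761199/59 - 1354*I*√12991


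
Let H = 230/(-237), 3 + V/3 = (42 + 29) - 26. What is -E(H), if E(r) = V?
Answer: -126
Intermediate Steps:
V = 126 (V = -9 + 3*((42 + 29) - 26) = -9 + 3*(71 - 26) = -9 + 3*45 = -9 + 135 = 126)
H = -230/237 (H = 230*(-1/237) = -230/237 ≈ -0.97046)
E(r) = 126
-E(H) = -1*126 = -126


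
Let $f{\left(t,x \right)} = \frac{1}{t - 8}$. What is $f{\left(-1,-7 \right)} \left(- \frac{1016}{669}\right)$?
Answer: $\frac{1016}{6021} \approx 0.16874$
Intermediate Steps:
$f{\left(t,x \right)} = \frac{1}{-8 + t}$
$f{\left(-1,-7 \right)} \left(- \frac{1016}{669}\right) = \frac{\left(-1016\right) \frac{1}{669}}{-8 - 1} = \frac{\left(-1016\right) \frac{1}{669}}{-9} = \left(- \frac{1}{9}\right) \left(- \frac{1016}{669}\right) = \frac{1016}{6021}$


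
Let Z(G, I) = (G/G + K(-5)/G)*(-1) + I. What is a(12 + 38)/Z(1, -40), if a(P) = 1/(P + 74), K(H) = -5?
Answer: -1/4464 ≈ -0.00022401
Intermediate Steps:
Z(G, I) = -1 + I + 5/G (Z(G, I) = (G/G - 5/G)*(-1) + I = (1 - 5/G)*(-1) + I = (-1 + 5/G) + I = -1 + I + 5/G)
a(P) = 1/(74 + P)
a(12 + 38)/Z(1, -40) = 1/((74 + (12 + 38))*(-1 - 40 + 5/1)) = 1/((74 + 50)*(-1 - 40 + 5*1)) = 1/(124*(-1 - 40 + 5)) = (1/124)/(-36) = (1/124)*(-1/36) = -1/4464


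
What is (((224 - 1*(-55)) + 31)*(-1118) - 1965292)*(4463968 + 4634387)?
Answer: -21034232170560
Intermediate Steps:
(((224 - 1*(-55)) + 31)*(-1118) - 1965292)*(4463968 + 4634387) = (((224 + 55) + 31)*(-1118) - 1965292)*9098355 = ((279 + 31)*(-1118) - 1965292)*9098355 = (310*(-1118) - 1965292)*9098355 = (-346580 - 1965292)*9098355 = -2311872*9098355 = -21034232170560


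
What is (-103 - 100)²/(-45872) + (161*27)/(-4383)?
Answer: -42224959/22339664 ≈ -1.8901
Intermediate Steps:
(-103 - 100)²/(-45872) + (161*27)/(-4383) = (-203)²*(-1/45872) + 4347*(-1/4383) = 41209*(-1/45872) - 483/487 = -41209/45872 - 483/487 = -42224959/22339664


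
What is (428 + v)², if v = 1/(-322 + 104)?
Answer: 8705449809/47524 ≈ 1.8318e+5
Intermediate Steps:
v = -1/218 (v = 1/(-218) = -1/218 ≈ -0.0045872)
(428 + v)² = (428 - 1/218)² = (93303/218)² = 8705449809/47524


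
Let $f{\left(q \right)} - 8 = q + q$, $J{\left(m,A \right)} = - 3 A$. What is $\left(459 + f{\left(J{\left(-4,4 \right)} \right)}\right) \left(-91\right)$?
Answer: $-40313$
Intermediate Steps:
$f{\left(q \right)} = 8 + 2 q$ ($f{\left(q \right)} = 8 + \left(q + q\right) = 8 + 2 q$)
$\left(459 + f{\left(J{\left(-4,4 \right)} \right)}\right) \left(-91\right) = \left(459 + \left(8 + 2 \left(\left(-3\right) 4\right)\right)\right) \left(-91\right) = \left(459 + \left(8 + 2 \left(-12\right)\right)\right) \left(-91\right) = \left(459 + \left(8 - 24\right)\right) \left(-91\right) = \left(459 - 16\right) \left(-91\right) = 443 \left(-91\right) = -40313$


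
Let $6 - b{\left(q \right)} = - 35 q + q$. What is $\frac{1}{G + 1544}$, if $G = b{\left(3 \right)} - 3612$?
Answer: $- \frac{1}{1960} \approx -0.0005102$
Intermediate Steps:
$b{\left(q \right)} = 6 + 34 q$ ($b{\left(q \right)} = 6 - \left(- 35 q + q\right) = 6 - - 34 q = 6 + 34 q$)
$G = -3504$ ($G = \left(6 + 34 \cdot 3\right) - 3612 = \left(6 + 102\right) - 3612 = 108 - 3612 = -3504$)
$\frac{1}{G + 1544} = \frac{1}{-3504 + 1544} = \frac{1}{-1960} = - \frac{1}{1960}$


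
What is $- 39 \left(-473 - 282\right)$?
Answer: $29445$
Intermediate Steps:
$- 39 \left(-473 - 282\right) = \left(-39\right) \left(-755\right) = 29445$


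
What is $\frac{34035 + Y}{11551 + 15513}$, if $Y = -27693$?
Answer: $\frac{3171}{13532} \approx 0.23433$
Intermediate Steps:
$\frac{34035 + Y}{11551 + 15513} = \frac{34035 - 27693}{11551 + 15513} = \frac{6342}{27064} = 6342 \cdot \frac{1}{27064} = \frac{3171}{13532}$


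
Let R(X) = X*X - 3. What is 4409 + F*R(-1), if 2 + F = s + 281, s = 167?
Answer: 3517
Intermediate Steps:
R(X) = -3 + X² (R(X) = X² - 3 = -3 + X²)
F = 446 (F = -2 + (167 + 281) = -2 + 448 = 446)
4409 + F*R(-1) = 4409 + 446*(-3 + (-1)²) = 4409 + 446*(-3 + 1) = 4409 + 446*(-2) = 4409 - 892 = 3517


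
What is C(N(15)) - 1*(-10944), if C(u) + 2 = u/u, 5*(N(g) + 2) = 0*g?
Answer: 10943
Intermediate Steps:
N(g) = -2 (N(g) = -2 + (0*g)/5 = -2 + (⅕)*0 = -2 + 0 = -2)
C(u) = -1 (C(u) = -2 + u/u = -2 + 1 = -1)
C(N(15)) - 1*(-10944) = -1 - 1*(-10944) = -1 + 10944 = 10943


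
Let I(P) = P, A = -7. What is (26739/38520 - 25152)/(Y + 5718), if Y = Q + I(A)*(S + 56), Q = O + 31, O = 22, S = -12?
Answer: -107647589/23381640 ≈ -4.6039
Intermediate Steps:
Q = 53 (Q = 22 + 31 = 53)
Y = -255 (Y = 53 - 7*(-12 + 56) = 53 - 7*44 = 53 - 308 = -255)
(26739/38520 - 25152)/(Y + 5718) = (26739/38520 - 25152)/(-255 + 5718) = (26739*(1/38520) - 25152)/5463 = (2971/4280 - 25152)*(1/5463) = -107647589/4280*1/5463 = -107647589/23381640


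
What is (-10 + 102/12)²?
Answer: 9/4 ≈ 2.2500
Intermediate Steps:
(-10 + 102/12)² = (-10 + 102*(1/12))² = (-10 + 17/2)² = (-3/2)² = 9/4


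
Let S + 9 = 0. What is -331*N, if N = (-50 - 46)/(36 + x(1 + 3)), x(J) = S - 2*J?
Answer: 31776/19 ≈ 1672.4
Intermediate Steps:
S = -9 (S = -9 + 0 = -9)
x(J) = -9 - 2*J
N = -96/19 (N = (-50 - 46)/(36 + (-9 - 2*(1 + 3))) = -96/(36 + (-9 - 2*4)) = -96/(36 + (-9 - 8)) = -96/(36 - 17) = -96/19 ≈ -5.0526)
-331*N = -331*(-96/19) = 31776/19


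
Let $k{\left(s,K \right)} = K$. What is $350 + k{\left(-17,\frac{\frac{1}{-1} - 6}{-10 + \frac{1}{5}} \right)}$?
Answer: $\frac{2455}{7} \approx 350.71$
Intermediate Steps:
$350 + k{\left(-17,\frac{\frac{1}{-1} - 6}{-10 + \frac{1}{5}} \right)} = 350 + \frac{\frac{1}{-1} - 6}{-10 + \frac{1}{5}} = 350 + \frac{-1 - 6}{-10 + \frac{1}{5}} = 350 - \frac{7}{- \frac{49}{5}} = 350 - - \frac{5}{7} = 350 + \frac{5}{7} = \frac{2455}{7}$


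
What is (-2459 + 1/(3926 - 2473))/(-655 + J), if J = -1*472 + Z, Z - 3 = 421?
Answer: 3572926/1021459 ≈ 3.4979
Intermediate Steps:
Z = 424 (Z = 3 + 421 = 424)
J = -48 (J = -1*472 + 424 = -472 + 424 = -48)
(-2459 + 1/(3926 - 2473))/(-655 + J) = (-2459 + 1/(3926 - 2473))/(-655 - 48) = (-2459 + 1/1453)/(-703) = (-2459 + 1/1453)*(-1/703) = -3572926/1453*(-1/703) = 3572926/1021459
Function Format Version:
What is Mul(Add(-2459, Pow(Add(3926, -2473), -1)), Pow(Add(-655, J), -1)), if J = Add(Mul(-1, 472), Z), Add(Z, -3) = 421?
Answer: Rational(3572926, 1021459) ≈ 3.4979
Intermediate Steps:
Z = 424 (Z = Add(3, 421) = 424)
J = -48 (J = Add(Mul(-1, 472), 424) = Add(-472, 424) = -48)
Mul(Add(-2459, Pow(Add(3926, -2473), -1)), Pow(Add(-655, J), -1)) = Mul(Add(-2459, Pow(Add(3926, -2473), -1)), Pow(Add(-655, -48), -1)) = Mul(Add(-2459, Pow(1453, -1)), Pow(-703, -1)) = Mul(Add(-2459, Rational(1, 1453)), Rational(-1, 703)) = Mul(Rational(-3572926, 1453), Rational(-1, 703)) = Rational(3572926, 1021459)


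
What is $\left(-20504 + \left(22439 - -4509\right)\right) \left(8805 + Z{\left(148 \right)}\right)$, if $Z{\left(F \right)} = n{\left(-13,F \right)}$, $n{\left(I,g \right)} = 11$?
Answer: $56810304$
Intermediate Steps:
$Z{\left(F \right)} = 11$
$\left(-20504 + \left(22439 - -4509\right)\right) \left(8805 + Z{\left(148 \right)}\right) = \left(-20504 + \left(22439 - -4509\right)\right) \left(8805 + 11\right) = \left(-20504 + \left(22439 + 4509\right)\right) 8816 = \left(-20504 + 26948\right) 8816 = 6444 \cdot 8816 = 56810304$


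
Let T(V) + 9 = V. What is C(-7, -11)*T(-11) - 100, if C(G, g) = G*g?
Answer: -1640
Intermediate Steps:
T(V) = -9 + V
C(-7, -11)*T(-11) - 100 = (-7*(-11))*(-9 - 11) - 100 = 77*(-20) - 100 = -1540 - 100 = -1640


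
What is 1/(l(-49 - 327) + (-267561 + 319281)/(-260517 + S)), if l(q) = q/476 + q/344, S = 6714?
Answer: -432903317/903347715 ≈ -0.47922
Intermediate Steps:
l(q) = 205*q/40936 (l(q) = q*(1/476) + q*(1/344) = q/476 + q/344 = 205*q/40936)
1/(l(-49 - 327) + (-267561 + 319281)/(-260517 + S)) = 1/(205*(-49 - 327)/40936 + (-267561 + 319281)/(-260517 + 6714)) = 1/((205/40936)*(-376) + 51720/(-253803)) = 1/(-9635/5117 + 51720*(-1/253803)) = 1/(-9635/5117 - 17240/84601) = 1/(-903347715/432903317) = -432903317/903347715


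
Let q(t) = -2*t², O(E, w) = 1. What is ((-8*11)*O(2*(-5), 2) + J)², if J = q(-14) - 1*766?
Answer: 1552516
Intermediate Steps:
J = -1158 (J = -2*(-14)² - 1*766 = -2*196 - 766 = -392 - 766 = -1158)
((-8*11)*O(2*(-5), 2) + J)² = (-8*11*1 - 1158)² = (-88*1 - 1158)² = (-88 - 1158)² = (-1246)² = 1552516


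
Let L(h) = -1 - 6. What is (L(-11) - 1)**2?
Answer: 64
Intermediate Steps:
L(h) = -7
(L(-11) - 1)**2 = (-7 - 1)**2 = (-8)**2 = 64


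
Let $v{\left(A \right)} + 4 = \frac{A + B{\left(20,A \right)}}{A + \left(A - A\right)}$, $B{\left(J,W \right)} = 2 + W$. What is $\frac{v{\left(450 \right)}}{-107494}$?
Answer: $\frac{449}{24186150} \approx 1.8564 \cdot 10^{-5}$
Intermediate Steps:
$v{\left(A \right)} = -4 + \frac{2 + 2 A}{A}$ ($v{\left(A \right)} = -4 + \frac{A + \left(2 + A\right)}{A + \left(A - A\right)} = -4 + \frac{2 + 2 A}{A + 0} = -4 + \frac{2 + 2 A}{A}$)
$\frac{v{\left(450 \right)}}{-107494} = \frac{-2 + \frac{2}{450}}{-107494} = \left(-2 + 2 \cdot \frac{1}{450}\right) \left(- \frac{1}{107494}\right) = \left(-2 + \frac{1}{225}\right) \left(- \frac{1}{107494}\right) = \left(- \frac{449}{225}\right) \left(- \frac{1}{107494}\right) = \frac{449}{24186150}$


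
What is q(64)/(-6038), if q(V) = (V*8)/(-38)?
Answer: 128/57361 ≈ 0.0022315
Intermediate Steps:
q(V) = -4*V/19 (q(V) = (8*V)*(-1/38) = -4*V/19)
q(64)/(-6038) = -4/19*64/(-6038) = -256/19*(-1/6038) = 128/57361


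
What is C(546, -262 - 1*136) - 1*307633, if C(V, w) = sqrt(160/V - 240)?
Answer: -307633 + 4*I*sqrt(1116570)/273 ≈ -3.0763e+5 + 15.482*I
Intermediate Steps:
C(V, w) = sqrt(-240 + 160/V)
C(546, -262 - 1*136) - 1*307633 = 4*sqrt(-15 + 10/546) - 1*307633 = 4*sqrt(-15 + 10*(1/546)) - 307633 = 4*sqrt(-15 + 5/273) - 307633 = 4*sqrt(-4090/273) - 307633 = 4*(I*sqrt(1116570)/273) - 307633 = 4*I*sqrt(1116570)/273 - 307633 = -307633 + 4*I*sqrt(1116570)/273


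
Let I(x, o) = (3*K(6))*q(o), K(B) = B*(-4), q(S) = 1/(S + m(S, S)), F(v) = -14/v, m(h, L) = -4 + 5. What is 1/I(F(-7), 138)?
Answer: -139/72 ≈ -1.9306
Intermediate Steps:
m(h, L) = 1
q(S) = 1/(1 + S) (q(S) = 1/(S + 1) = 1/(1 + S))
K(B) = -4*B
I(x, o) = -72/(1 + o) (I(x, o) = (3*(-4*6))/(1 + o) = (3*(-24))/(1 + o) = -72/(1 + o))
1/I(F(-7), 138) = 1/(-72/(1 + 138)) = 1/(-72/139) = -139/72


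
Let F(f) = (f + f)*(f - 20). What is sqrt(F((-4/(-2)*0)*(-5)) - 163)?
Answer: I*sqrt(163) ≈ 12.767*I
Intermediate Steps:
F(f) = 2*f*(-20 + f) (F(f) = (2*f)*(-20 + f) = 2*f*(-20 + f))
sqrt(F((-4/(-2)*0)*(-5)) - 163) = sqrt(2*((-4/(-2)*0)*(-5))*(-20 + (-4/(-2)*0)*(-5)) - 163) = sqrt(2*((-4*(-1/2)*0)*(-5))*(-20 + (-4*(-1/2)*0)*(-5)) - 163) = sqrt(2*((2*0)*(-5))*(-20 + (2*0)*(-5)) - 163) = sqrt(2*(0*(-5))*(-20 + 0*(-5)) - 163) = sqrt(2*0*(-20 + 0) - 163) = sqrt(2*0*(-20) - 163) = sqrt(0 - 163) = sqrt(-163) = I*sqrt(163)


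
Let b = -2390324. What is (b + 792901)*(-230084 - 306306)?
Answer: 856841722970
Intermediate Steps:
(b + 792901)*(-230084 - 306306) = (-2390324 + 792901)*(-230084 - 306306) = -1597423*(-536390) = 856841722970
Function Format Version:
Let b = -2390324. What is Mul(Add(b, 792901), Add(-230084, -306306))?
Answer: 856841722970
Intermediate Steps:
Mul(Add(b, 792901), Add(-230084, -306306)) = Mul(Add(-2390324, 792901), Add(-230084, -306306)) = Mul(-1597423, -536390) = 856841722970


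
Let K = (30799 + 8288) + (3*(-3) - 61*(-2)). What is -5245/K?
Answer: -1049/7840 ≈ -0.13380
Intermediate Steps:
K = 39200 (K = 39087 + (-9 + 122) = 39087 + 113 = 39200)
-5245/K = -5245/39200 = -5245*1/39200 = -1049/7840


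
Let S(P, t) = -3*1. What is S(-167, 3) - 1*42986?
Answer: -42989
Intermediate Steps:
S(P, t) = -3
S(-167, 3) - 1*42986 = -3 - 1*42986 = -3 - 42986 = -42989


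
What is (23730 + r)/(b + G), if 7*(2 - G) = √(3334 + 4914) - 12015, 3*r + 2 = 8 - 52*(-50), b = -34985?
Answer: -1432048278/1936663061 + 36898*√2062/5809989183 ≈ -0.73915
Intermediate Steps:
r = 2606/3 (r = -⅔ + (8 - 52*(-50))/3 = -⅔ + (8 + 2600)/3 = -⅔ + (⅓)*2608 = -⅔ + 2608/3 = 2606/3 ≈ 868.67)
G = 12029/7 - 2*√2062/7 (G = 2 - (√(3334 + 4914) - 12015)/7 = 2 - (√8248 - 12015)/7 = 2 - (2*√2062 - 12015)/7 = 2 - (-12015 + 2*√2062)/7 = 2 + (12015/7 - 2*√2062/7) = 12029/7 - 2*√2062/7 ≈ 1705.5)
(23730 + r)/(b + G) = (23730 + 2606/3)/(-34985 + (12029/7 - 2*√2062/7)) = 73796/(3*(-232866/7 - 2*√2062/7))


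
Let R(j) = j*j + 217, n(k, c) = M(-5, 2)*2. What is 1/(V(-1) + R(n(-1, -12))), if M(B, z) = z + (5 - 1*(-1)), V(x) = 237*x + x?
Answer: 1/235 ≈ 0.0042553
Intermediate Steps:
V(x) = 238*x
M(B, z) = 6 + z (M(B, z) = z + (5 + 1) = z + 6 = 6 + z)
n(k, c) = 16 (n(k, c) = (6 + 2)*2 = 8*2 = 16)
R(j) = 217 + j² (R(j) = j² + 217 = 217 + j²)
1/(V(-1) + R(n(-1, -12))) = 1/(238*(-1) + (217 + 16²)) = 1/(-238 + (217 + 256)) = 1/(-238 + 473) = 1/235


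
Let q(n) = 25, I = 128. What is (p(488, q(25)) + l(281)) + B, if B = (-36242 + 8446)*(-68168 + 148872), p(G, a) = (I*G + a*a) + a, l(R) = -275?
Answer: -2243185545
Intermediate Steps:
p(G, a) = a + a² + 128*G (p(G, a) = (128*G + a*a) + a = (128*G + a²) + a = (a² + 128*G) + a = a + a² + 128*G)
B = -2243248384 (B = -27796*80704 = -2243248384)
(p(488, q(25)) + l(281)) + B = ((25 + 25² + 128*488) - 275) - 2243248384 = ((25 + 625 + 62464) - 275) - 2243248384 = (63114 - 275) - 2243248384 = 62839 - 2243248384 = -2243185545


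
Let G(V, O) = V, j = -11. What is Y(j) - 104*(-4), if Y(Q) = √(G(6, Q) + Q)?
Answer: 416 + I*√5 ≈ 416.0 + 2.2361*I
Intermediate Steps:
Y(Q) = √(6 + Q)
Y(j) - 104*(-4) = √(6 - 11) - 104*(-4) = √(-5) + 416 = I*√5 + 416 = 416 + I*√5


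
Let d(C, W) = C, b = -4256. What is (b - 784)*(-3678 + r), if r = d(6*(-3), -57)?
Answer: 18627840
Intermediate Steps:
r = -18 (r = 6*(-3) = -18)
(b - 784)*(-3678 + r) = (-4256 - 784)*(-3678 - 18) = -5040*(-3696) = 18627840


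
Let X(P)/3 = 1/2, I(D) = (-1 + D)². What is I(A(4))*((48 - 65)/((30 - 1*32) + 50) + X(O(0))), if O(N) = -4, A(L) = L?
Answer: 165/16 ≈ 10.313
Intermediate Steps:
X(P) = 3/2
I(A(4))*((48 - 65)/((30 - 1*32) + 50) + X(O(0))) = (-1 + 4)²*((48 - 65)/((30 - 1*32) + 50) + 3/2) = 3²*(-17/((30 - 32) + 50) + 3/2) = 9*(-17/(-2 + 50) + 3/2) = 9*(-17/48 + 3/2) = 9*(55/48) = 165/16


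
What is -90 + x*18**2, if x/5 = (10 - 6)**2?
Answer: 25830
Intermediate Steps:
x = 80 (x = 5*(10 - 6)**2 = 5*4**2 = 5*16 = 80)
-90 + x*18**2 = -90 + 80*18**2 = -90 + 80*324 = -90 + 25920 = 25830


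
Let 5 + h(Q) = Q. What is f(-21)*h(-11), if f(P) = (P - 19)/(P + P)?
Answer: -320/21 ≈ -15.238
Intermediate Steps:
f(P) = (-19 + P)/(2*P) (f(P) = (-19 + P)/((2*P)) = (-19 + P)*(1/(2*P)) = (-19 + P)/(2*P))
h(Q) = -5 + Q
f(-21)*h(-11) = ((1/2)*(-19 - 21)/(-21))*(-5 - 11) = ((1/2)*(-1/21)*(-40))*(-16) = (20/21)*(-16) = -320/21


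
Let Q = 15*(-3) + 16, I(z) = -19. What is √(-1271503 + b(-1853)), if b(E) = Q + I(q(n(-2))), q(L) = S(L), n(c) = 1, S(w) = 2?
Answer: I*√1271551 ≈ 1127.6*I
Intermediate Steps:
q(L) = 2
Q = -29 (Q = -45 + 16 = -29)
b(E) = -48 (b(E) = -29 - 19 = -48)
√(-1271503 + b(-1853)) = √(-1271503 - 48) = √(-1271551) = I*√1271551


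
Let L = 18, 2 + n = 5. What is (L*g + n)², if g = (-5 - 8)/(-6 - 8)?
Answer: 19044/49 ≈ 388.65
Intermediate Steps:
n = 3 (n = -2 + 5 = 3)
g = 13/14 (g = -13/(-14) = -13*(-1/14) = 13/14 ≈ 0.92857)
(L*g + n)² = (18*(13/14) + 3)² = (117/7 + 3)² = (138/7)² = 19044/49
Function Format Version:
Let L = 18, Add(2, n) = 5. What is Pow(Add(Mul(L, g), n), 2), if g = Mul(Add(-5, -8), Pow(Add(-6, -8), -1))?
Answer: Rational(19044, 49) ≈ 388.65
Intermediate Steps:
n = 3 (n = Add(-2, 5) = 3)
g = Rational(13, 14) (g = Mul(-13, Pow(-14, -1)) = Mul(-13, Rational(-1, 14)) = Rational(13, 14) ≈ 0.92857)
Pow(Add(Mul(L, g), n), 2) = Pow(Add(Mul(18, Rational(13, 14)), 3), 2) = Pow(Add(Rational(117, 7), 3), 2) = Pow(Rational(138, 7), 2) = Rational(19044, 49)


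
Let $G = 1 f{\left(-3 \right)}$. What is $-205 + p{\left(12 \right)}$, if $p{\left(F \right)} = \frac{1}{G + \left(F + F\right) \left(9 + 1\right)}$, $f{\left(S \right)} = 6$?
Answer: $- \frac{50429}{246} \approx -205.0$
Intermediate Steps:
$G = 6$ ($G = 1 \cdot 6 = 6$)
$p{\left(F \right)} = \frac{1}{6 + 20 F}$ ($p{\left(F \right)} = \frac{1}{6 + \left(F + F\right) \left(9 + 1\right)} = \frac{1}{6 + 2 F 10} = \frac{1}{6 + 20 F}$)
$-205 + p{\left(12 \right)} = -205 + \frac{1}{2 \left(3 + 10 \cdot 12\right)} = -205 + \frac{1}{2 \left(3 + 120\right)} = -205 + \frac{1}{2 \cdot 123} = -205 + \frac{1}{2} \cdot \frac{1}{123} = -205 + \frac{1}{246} = - \frac{50429}{246}$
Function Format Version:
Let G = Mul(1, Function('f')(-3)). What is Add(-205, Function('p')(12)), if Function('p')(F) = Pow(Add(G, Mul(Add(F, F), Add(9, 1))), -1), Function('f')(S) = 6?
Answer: Rational(-50429, 246) ≈ -205.00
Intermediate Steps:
G = 6 (G = Mul(1, 6) = 6)
Function('p')(F) = Pow(Add(6, Mul(20, F)), -1) (Function('p')(F) = Pow(Add(6, Mul(Add(F, F), Add(9, 1))), -1) = Pow(Add(6, Mul(Mul(2, F), 10)), -1) = Pow(Add(6, Mul(20, F)), -1))
Add(-205, Function('p')(12)) = Add(-205, Mul(Rational(1, 2), Pow(Add(3, Mul(10, 12)), -1))) = Add(-205, Mul(Rational(1, 2), Pow(Add(3, 120), -1))) = Add(-205, Mul(Rational(1, 2), Pow(123, -1))) = Add(-205, Mul(Rational(1, 2), Rational(1, 123))) = Add(-205, Rational(1, 246)) = Rational(-50429, 246)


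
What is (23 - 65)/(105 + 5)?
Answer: -21/55 ≈ -0.38182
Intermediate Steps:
(23 - 65)/(105 + 5) = -42/110 = (1/110)*(-42) = -21/55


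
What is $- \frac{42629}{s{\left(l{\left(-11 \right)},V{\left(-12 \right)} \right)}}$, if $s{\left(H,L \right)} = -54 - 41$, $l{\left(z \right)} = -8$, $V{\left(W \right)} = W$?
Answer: $\frac{42629}{95} \approx 448.73$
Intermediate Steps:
$s{\left(H,L \right)} = -95$
$- \frac{42629}{s{\left(l{\left(-11 \right)},V{\left(-12 \right)} \right)}} = - \frac{42629}{-95} = \left(-42629\right) \left(- \frac{1}{95}\right) = \frac{42629}{95}$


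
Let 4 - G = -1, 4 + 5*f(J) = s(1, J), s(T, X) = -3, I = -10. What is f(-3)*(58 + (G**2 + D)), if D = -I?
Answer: -651/5 ≈ -130.20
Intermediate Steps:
D = 10 (D = -1*(-10) = 10)
f(J) = -7/5 (f(J) = -4/5 + (1/5)*(-3) = -4/5 - 3/5 = -7/5)
G = 5 (G = 4 - 1*(-1) = 4 + 1 = 5)
f(-3)*(58 + (G**2 + D)) = -7*(58 + (5**2 + 10))/5 = -7*(58 + (25 + 10))/5 = -7*(58 + 35)/5 = -7/5*93 = -651/5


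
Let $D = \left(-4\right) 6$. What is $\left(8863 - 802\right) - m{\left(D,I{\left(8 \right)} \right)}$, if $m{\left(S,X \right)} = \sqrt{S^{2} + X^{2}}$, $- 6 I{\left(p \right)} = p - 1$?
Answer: $8061 - \frac{\sqrt{20785}}{6} \approx 8037.0$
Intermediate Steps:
$D = -24$
$I{\left(p \right)} = \frac{1}{6} - \frac{p}{6}$ ($I{\left(p \right)} = - \frac{p - 1}{6} = - \frac{-1 + p}{6} = \frac{1}{6} - \frac{p}{6}$)
$\left(8863 - 802\right) - m{\left(D,I{\left(8 \right)} \right)} = \left(8863 - 802\right) - \sqrt{\left(-24\right)^{2} + \left(\frac{1}{6} - \frac{4}{3}\right)^{2}} = 8061 - \sqrt{576 + \left(\frac{1}{6} - \frac{4}{3}\right)^{2}} = 8061 - \sqrt{576 + \left(- \frac{7}{6}\right)^{2}} = 8061 - \sqrt{576 + \frac{49}{36}} = 8061 - \sqrt{\frac{20785}{36}} = 8061 - \frac{\sqrt{20785}}{6}$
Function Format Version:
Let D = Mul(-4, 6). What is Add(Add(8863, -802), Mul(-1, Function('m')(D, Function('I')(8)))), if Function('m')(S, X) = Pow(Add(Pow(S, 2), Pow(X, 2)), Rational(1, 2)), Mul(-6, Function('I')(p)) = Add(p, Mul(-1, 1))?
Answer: Add(8061, Mul(Rational(-1, 6), Pow(20785, Rational(1, 2)))) ≈ 8037.0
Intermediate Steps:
D = -24
Function('I')(p) = Add(Rational(1, 6), Mul(Rational(-1, 6), p)) (Function('I')(p) = Mul(Rational(-1, 6), Add(p, Mul(-1, 1))) = Mul(Rational(-1, 6), Add(p, -1)) = Mul(Rational(-1, 6), Add(-1, p)) = Add(Rational(1, 6), Mul(Rational(-1, 6), p)))
Add(Add(8863, -802), Mul(-1, Function('m')(D, Function('I')(8)))) = Add(Add(8863, -802), Mul(-1, Pow(Add(Pow(-24, 2), Pow(Add(Rational(1, 6), Mul(Rational(-1, 6), 8)), 2)), Rational(1, 2)))) = Add(8061, Mul(-1, Pow(Add(576, Pow(Add(Rational(1, 6), Rational(-4, 3)), 2)), Rational(1, 2)))) = Add(8061, Mul(-1, Pow(Add(576, Pow(Rational(-7, 6), 2)), Rational(1, 2)))) = Add(8061, Mul(-1, Pow(Add(576, Rational(49, 36)), Rational(1, 2)))) = Add(8061, Mul(-1, Pow(Rational(20785, 36), Rational(1, 2)))) = Add(8061, Mul(-1, Mul(Rational(1, 6), Pow(20785, Rational(1, 2))))) = Add(8061, Mul(Rational(-1, 6), Pow(20785, Rational(1, 2))))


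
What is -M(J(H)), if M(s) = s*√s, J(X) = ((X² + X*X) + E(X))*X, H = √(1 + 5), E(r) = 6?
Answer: -108*2^(¼)*3^(¾) ≈ -292.77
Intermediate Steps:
H = √6 ≈ 2.4495
J(X) = X*(6 + 2*X²) (J(X) = ((X² + X*X) + 6)*X = ((X² + X²) + 6)*X = (2*X² + 6)*X = (6 + 2*X²)*X = X*(6 + 2*X²))
M(s) = s^(3/2)
-M(J(H)) = -(2*√6*(3 + (√6)²))^(3/2) = -(2*√6*(3 + 6))^(3/2) = -(2*√6*9)^(3/2) = -(18*√6)^(3/2) = -108*2^(¼)*3^(¾)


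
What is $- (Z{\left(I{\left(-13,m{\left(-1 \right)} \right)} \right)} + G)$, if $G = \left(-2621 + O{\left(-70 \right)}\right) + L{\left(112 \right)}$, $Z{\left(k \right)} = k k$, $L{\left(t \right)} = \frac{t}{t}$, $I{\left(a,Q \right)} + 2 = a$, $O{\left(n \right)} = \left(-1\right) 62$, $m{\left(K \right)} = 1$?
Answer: $2457$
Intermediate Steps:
$O{\left(n \right)} = -62$
$I{\left(a,Q \right)} = -2 + a$
$L{\left(t \right)} = 1$
$Z{\left(k \right)} = k^{2}$
$G = -2682$ ($G = \left(-2621 - 62\right) + 1 = -2683 + 1 = -2682$)
$- (Z{\left(I{\left(-13,m{\left(-1 \right)} \right)} \right)} + G) = - (\left(-2 - 13\right)^{2} - 2682) = - (\left(-15\right)^{2} - 2682) = - (225 - 2682) = \left(-1\right) \left(-2457\right) = 2457$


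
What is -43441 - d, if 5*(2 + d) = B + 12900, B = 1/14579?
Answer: -3354555006/72895 ≈ -46019.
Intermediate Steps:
B = 1/14579 ≈ 6.8592e-5
d = 187923311/72895 (d = -2 + (1/14579 + 12900)/5 = -2 + (1/5)*(188069101/14579) = -2 + 188069101/72895 = 187923311/72895 ≈ 2578.0)
-43441 - d = -43441 - 1*187923311/72895 = -43441 - 187923311/72895 = -3354555006/72895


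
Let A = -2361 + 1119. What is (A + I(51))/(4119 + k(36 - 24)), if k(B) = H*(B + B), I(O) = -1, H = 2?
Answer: -1243/4167 ≈ -0.29830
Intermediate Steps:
k(B) = 4*B (k(B) = 2*(B + B) = 2*(2*B) = 4*B)
A = -1242
(A + I(51))/(4119 + k(36 - 24)) = (-1242 - 1)/(4119 + 4*(36 - 24)) = -1243/(4119 + 4*12) = -1243/(4119 + 48) = -1243/4167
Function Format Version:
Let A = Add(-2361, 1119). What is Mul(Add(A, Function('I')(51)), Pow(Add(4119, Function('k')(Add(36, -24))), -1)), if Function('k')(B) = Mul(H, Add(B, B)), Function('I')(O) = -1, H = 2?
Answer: Rational(-1243, 4167) ≈ -0.29830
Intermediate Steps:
Function('k')(B) = Mul(4, B) (Function('k')(B) = Mul(2, Add(B, B)) = Mul(2, Mul(2, B)) = Mul(4, B))
A = -1242
Mul(Add(A, Function('I')(51)), Pow(Add(4119, Function('k')(Add(36, -24))), -1)) = Mul(Add(-1242, -1), Pow(Add(4119, Mul(4, Add(36, -24))), -1)) = Mul(-1243, Pow(Add(4119, Mul(4, 12)), -1)) = Mul(-1243, Pow(Add(4119, 48), -1)) = Mul(-1243, Pow(4167, -1)) = Mul(-1243, Rational(1, 4167)) = Rational(-1243, 4167)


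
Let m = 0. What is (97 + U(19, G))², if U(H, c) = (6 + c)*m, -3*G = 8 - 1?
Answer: 9409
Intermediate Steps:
G = -7/3 (G = -(8 - 1)/3 = -⅓*7 = -7/3 ≈ -2.3333)
U(H, c) = 0 (U(H, c) = (6 + c)*0 = 0)
(97 + U(19, G))² = (97 + 0)² = 97² = 9409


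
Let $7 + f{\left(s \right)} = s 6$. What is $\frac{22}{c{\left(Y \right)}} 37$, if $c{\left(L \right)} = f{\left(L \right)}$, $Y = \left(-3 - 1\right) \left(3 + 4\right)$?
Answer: $- \frac{814}{175} \approx -4.6514$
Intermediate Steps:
$f{\left(s \right)} = -7 + 6 s$ ($f{\left(s \right)} = -7 + s 6 = -7 + 6 s$)
$Y = -28$ ($Y = \left(-4\right) 7 = -28$)
$c{\left(L \right)} = -7 + 6 L$
$\frac{22}{c{\left(Y \right)}} 37 = \frac{22}{-7 + 6 \left(-28\right)} 37 = \frac{22}{-7 - 168} \cdot 37 = \frac{22}{-175} \cdot 37 = 22 \left(- \frac{1}{175}\right) 37 = \left(- \frac{22}{175}\right) 37 = - \frac{814}{175}$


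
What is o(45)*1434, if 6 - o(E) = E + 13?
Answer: -74568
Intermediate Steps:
o(E) = -7 - E (o(E) = 6 - (E + 13) = 6 - (13 + E) = 6 + (-13 - E) = -7 - E)
o(45)*1434 = (-7 - 1*45)*1434 = (-7 - 45)*1434 = -52*1434 = -74568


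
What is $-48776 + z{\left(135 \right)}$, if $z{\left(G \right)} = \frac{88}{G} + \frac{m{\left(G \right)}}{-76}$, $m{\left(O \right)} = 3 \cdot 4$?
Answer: $- \frac{125109173}{2565} \approx -48776.0$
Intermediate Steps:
$m{\left(O \right)} = 12$
$z{\left(G \right)} = - \frac{3}{19} + \frac{88}{G}$ ($z{\left(G \right)} = \frac{88}{G} + \frac{12}{-76} = \frac{88}{G} + 12 \left(- \frac{1}{76}\right) = \frac{88}{G} - \frac{3}{19} = - \frac{3}{19} + \frac{88}{G}$)
$-48776 + z{\left(135 \right)} = -48776 - \left(\frac{3}{19} - \frac{88}{135}\right) = -48776 + \left(- \frac{3}{19} + 88 \cdot \frac{1}{135}\right) = -48776 + \left(- \frac{3}{19} + \frac{88}{135}\right) = -48776 + \frac{1267}{2565} = - \frac{125109173}{2565}$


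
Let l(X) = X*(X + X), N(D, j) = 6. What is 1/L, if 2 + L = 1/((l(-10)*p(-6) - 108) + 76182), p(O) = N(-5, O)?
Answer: -77274/154547 ≈ -0.50000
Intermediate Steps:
l(X) = 2*X² (l(X) = X*(2*X) = 2*X²)
p(O) = 6
L = -154547/77274 (L = -2 + 1/(((2*(-10)²)*6 - 108) + 76182) = -2 + 1/(((2*100)*6 - 108) + 76182) = -2 + 1/((200*6 - 108) + 76182) = -2 + 1/((1200 - 108) + 76182) = -2 + 1/(1092 + 76182) = -2 + 1/77274 = -154547/77274 ≈ -2.0000)
1/L = 1/(-154547/77274) = -77274/154547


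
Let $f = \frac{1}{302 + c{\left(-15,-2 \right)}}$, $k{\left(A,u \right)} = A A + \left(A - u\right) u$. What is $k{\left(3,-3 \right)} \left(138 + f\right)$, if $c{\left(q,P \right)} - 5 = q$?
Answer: $- \frac{362673}{292} \approx -1242.0$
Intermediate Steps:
$c{\left(q,P \right)} = 5 + q$
$k{\left(A,u \right)} = A^{2} + u \left(A - u\right)$
$f = \frac{1}{292}$ ($f = \frac{1}{302 + \left(5 - 15\right)} = \frac{1}{302 - 10} = \frac{1}{292} \approx 0.0034247$)
$k{\left(3,-3 \right)} \left(138 + f\right) = \left(3^{2} - \left(-3\right)^{2} + 3 \left(-3\right)\right) \left(138 + \frac{1}{292}\right) = \left(9 - 9 - 9\right) \frac{40297}{292} = \left(-9\right) \frac{40297}{292} = - \frac{362673}{292}$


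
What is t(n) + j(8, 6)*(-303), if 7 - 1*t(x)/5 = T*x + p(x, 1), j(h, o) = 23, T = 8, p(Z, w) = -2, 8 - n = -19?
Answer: -8004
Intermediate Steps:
n = 27 (n = 8 - 1*(-19) = 8 + 19 = 27)
t(x) = 45 - 40*x (t(x) = 35 - 5*(8*x - 2) = 35 - 5*(-2 + 8*x) = 35 + (10 - 40*x) = 45 - 40*x)
t(n) + j(8, 6)*(-303) = (45 - 40*27) + 23*(-303) = (45 - 1080) - 6969 = -1035 - 6969 = -8004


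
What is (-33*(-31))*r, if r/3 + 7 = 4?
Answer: -9207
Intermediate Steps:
r = -9 (r = -21 + 3*4 = -21 + 12 = -9)
(-33*(-31))*r = -33*(-31)*(-9) = 1023*(-9) = -9207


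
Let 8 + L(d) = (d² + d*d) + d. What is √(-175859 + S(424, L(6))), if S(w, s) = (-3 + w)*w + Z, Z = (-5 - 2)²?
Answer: √2694 ≈ 51.904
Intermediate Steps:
Z = 49 (Z = (-7)² = 49)
L(d) = -8 + d + 2*d² (L(d) = -8 + ((d² + d*d) + d) = -8 + ((d² + d²) + d) = -8 + (2*d² + d) = -8 + (d + 2*d²) = -8 + d + 2*d²)
S(w, s) = 49 + w*(-3 + w) (S(w, s) = (-3 + w)*w + 49 = w*(-3 + w) + 49 = 49 + w*(-3 + w))
√(-175859 + S(424, L(6))) = √(-175859 + (49 + 424² - 3*424)) = √(-175859 + (49 + 179776 - 1272)) = √(-175859 + 178553) = √2694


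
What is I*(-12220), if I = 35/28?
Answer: -15275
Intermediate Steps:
I = 5/4 (I = 35*(1/28) = 5/4 ≈ 1.2500)
I*(-12220) = (5/4)*(-12220) = -15275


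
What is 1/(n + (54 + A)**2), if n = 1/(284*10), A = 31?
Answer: 2840/20519001 ≈ 0.00013841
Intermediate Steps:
n = 1/2840 ≈ 0.00035211
1/(n + (54 + A)**2) = 1/(1/2840 + (54 + 31)**2) = 1/(1/2840 + 85**2) = 1/(1/2840 + 7225) = 1/(20519001/2840) = 2840/20519001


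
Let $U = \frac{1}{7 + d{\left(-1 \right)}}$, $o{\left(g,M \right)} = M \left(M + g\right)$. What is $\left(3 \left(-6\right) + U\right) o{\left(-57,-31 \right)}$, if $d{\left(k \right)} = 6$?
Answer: $- \frac{635624}{13} \approx -48894.0$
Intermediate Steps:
$U = \frac{1}{13}$ ($U = \frac{1}{7 + 6} = \frac{1}{13} \approx 0.076923$)
$\left(3 \left(-6\right) + U\right) o{\left(-57,-31 \right)} = \left(3 \left(-6\right) + \frac{1}{13}\right) \left(- 31 \left(-31 - 57\right)\right) = \left(-18 + \frac{1}{13}\right) \left(\left(-31\right) \left(-88\right)\right) = \left(- \frac{233}{13}\right) 2728 = - \frac{635624}{13}$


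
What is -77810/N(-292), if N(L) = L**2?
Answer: -38905/42632 ≈ -0.91258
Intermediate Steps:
-77810/N(-292) = -77810/((-292)**2) = -77810/85264 = -77810*1/85264 = -38905/42632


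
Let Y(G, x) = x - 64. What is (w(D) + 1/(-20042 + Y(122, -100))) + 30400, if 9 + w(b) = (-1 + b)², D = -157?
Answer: 1118503129/20206 ≈ 55355.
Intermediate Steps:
w(b) = -9 + (-1 + b)²
Y(G, x) = -64 + x
(w(D) + 1/(-20042 + Y(122, -100))) + 30400 = ((-9 + (-1 - 157)²) + 1/(-20042 + (-64 - 100))) + 30400 = ((-9 + (-158)²) + 1/(-20042 - 164)) + 30400 = ((-9 + 24964) + 1/(-20206)) + 30400 = (24955 - 1/20206) + 30400 = 504240729/20206 + 30400 = 1118503129/20206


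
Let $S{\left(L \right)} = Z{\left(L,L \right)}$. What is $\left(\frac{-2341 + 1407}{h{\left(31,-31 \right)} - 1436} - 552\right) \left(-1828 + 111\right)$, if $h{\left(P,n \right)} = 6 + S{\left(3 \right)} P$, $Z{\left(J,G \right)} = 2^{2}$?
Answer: $\frac{618101113}{653} \approx 9.4656 \cdot 10^{5}$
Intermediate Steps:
$Z{\left(J,G \right)} = 4$
$S{\left(L \right)} = 4$
$h{\left(P,n \right)} = 6 + 4 P$
$\left(\frac{-2341 + 1407}{h{\left(31,-31 \right)} - 1436} - 552\right) \left(-1828 + 111\right) = \left(\frac{-2341 + 1407}{\left(6 + 4 \cdot 31\right) - 1436} - 552\right) \left(-1828 + 111\right) = \left(- \frac{934}{\left(6 + 124\right) - 1436} - 552\right) \left(-1717\right) = \left(- \frac{934}{130 - 1436} - 552\right) \left(-1717\right) = \left(- \frac{934}{-1306} - 552\right) \left(-1717\right) = \left(\left(-934\right) \left(- \frac{1}{1306}\right) - 552\right) \left(-1717\right) = \left(\frac{467}{653} - 552\right) \left(-1717\right) = \left(- \frac{359989}{653}\right) \left(-1717\right) = \frac{618101113}{653}$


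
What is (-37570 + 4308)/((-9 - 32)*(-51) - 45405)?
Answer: 16631/21657 ≈ 0.76793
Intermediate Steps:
(-37570 + 4308)/((-9 - 32)*(-51) - 45405) = -33262/(-41*(-51) - 45405) = -33262/(2091 - 45405) = -33262/(-43314) = -33262*(-1/43314) = 16631/21657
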